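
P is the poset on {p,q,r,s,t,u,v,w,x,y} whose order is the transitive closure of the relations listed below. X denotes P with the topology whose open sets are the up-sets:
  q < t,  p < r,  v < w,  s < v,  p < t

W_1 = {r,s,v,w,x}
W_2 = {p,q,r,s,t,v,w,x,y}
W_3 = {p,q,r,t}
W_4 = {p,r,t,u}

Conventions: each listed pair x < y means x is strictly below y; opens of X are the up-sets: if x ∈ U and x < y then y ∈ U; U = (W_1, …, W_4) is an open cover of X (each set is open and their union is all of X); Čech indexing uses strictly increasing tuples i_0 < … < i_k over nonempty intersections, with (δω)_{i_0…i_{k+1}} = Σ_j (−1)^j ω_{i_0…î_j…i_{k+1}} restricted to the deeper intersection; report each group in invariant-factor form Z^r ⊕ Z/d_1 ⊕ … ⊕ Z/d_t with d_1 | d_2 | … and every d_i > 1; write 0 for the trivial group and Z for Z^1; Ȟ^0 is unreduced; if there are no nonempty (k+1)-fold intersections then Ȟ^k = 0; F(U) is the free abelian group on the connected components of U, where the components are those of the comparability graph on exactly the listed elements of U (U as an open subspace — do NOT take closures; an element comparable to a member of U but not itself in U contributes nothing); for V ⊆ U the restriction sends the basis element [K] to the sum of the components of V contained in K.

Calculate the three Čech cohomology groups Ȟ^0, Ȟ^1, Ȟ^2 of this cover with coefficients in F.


Ȟ^0 = Z^5, Ȟ^1 = 0, Ȟ^2 = 0

intersection data:
  W12={r,s,v,w,x} W13={r} W14={r} W23={p,q,r,t} W24={p,r,t} W34={p,r,t}
  W123={r} W124={r} W134={r} W234={p,r,t}
  W1234={r}
components per intersection:
  W1: {r} {s,v,w} {x}
  W2: {p,q,r,t} {s,v,w} {x} {y}
  W3: {p,q,r,t}
  W4: {p,r,t} {u}
  W12: {r} {s,v,w} {x}
  W13: {r}
  W14: {r}
  W23: {p,q,r,t}
  W24: {p,r,t}
  W34: {p,r,t}
  W123: {r}
  W124: {r}
  W134: {r}
  W234: {p,r,t}
  W1234: {r}
C dims 10,8,4,1; δ0: rk 5, SNF 1^5; δ1: rk 3, SNF 1^3; δ2: rk 1, SNF 1^1
Ȟ^0 = (10 − 5) − 0 = 5, so Ȟ^0 ≅ Z^5
Ȟ^1 = (8 − 3) − 5 = 0, so Ȟ^1 ≅ 0
Ȟ^2 = (4 − 1) − 3 = 0, so Ȟ^2 ≅ 0


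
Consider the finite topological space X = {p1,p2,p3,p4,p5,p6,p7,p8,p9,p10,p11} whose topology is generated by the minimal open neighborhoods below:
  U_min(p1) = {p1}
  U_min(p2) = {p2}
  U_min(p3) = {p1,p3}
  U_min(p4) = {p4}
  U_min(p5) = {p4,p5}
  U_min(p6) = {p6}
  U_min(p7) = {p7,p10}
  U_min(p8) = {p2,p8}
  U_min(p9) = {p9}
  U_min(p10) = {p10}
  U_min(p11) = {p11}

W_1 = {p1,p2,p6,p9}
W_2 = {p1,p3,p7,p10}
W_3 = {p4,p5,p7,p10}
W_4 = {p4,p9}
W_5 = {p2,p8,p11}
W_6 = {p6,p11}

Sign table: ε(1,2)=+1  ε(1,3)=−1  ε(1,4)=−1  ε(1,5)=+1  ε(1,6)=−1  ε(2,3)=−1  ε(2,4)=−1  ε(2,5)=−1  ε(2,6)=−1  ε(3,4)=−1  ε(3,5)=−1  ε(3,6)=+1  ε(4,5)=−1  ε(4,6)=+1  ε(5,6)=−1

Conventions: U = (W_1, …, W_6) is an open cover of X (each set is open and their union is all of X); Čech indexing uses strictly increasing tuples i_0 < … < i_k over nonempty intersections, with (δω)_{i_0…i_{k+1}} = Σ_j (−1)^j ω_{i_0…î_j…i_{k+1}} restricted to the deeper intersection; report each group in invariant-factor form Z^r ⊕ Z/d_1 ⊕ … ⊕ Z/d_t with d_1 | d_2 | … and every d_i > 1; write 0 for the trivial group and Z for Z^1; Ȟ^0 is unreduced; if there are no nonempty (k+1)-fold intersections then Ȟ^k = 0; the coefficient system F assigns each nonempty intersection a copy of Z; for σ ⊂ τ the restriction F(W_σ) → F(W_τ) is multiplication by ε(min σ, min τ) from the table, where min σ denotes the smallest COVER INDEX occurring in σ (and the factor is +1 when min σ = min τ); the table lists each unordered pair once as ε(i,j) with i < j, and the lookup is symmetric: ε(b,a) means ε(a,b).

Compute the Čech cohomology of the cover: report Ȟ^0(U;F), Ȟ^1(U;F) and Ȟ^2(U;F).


Ȟ^0 = 0,  Ȟ^1 = Z ⊕ Z/2,  Ȟ^2 = 0

cover nerve:
  W12={p1} W14={p9} W15={p2} W16={p6} W23={p7,p10} W34={p4} W56={p11}
C dims 6,7; δ0: rk 6, SNF 1^5·2
Ȟ^0: (6−6)−0=0 ⇒ 0
Ȟ^1: (7−0)−6=1 plus torsion [2] ⇒ Z ⊕ Z/2
Ȟ^2: (0−0)−0=0 ⇒ 0


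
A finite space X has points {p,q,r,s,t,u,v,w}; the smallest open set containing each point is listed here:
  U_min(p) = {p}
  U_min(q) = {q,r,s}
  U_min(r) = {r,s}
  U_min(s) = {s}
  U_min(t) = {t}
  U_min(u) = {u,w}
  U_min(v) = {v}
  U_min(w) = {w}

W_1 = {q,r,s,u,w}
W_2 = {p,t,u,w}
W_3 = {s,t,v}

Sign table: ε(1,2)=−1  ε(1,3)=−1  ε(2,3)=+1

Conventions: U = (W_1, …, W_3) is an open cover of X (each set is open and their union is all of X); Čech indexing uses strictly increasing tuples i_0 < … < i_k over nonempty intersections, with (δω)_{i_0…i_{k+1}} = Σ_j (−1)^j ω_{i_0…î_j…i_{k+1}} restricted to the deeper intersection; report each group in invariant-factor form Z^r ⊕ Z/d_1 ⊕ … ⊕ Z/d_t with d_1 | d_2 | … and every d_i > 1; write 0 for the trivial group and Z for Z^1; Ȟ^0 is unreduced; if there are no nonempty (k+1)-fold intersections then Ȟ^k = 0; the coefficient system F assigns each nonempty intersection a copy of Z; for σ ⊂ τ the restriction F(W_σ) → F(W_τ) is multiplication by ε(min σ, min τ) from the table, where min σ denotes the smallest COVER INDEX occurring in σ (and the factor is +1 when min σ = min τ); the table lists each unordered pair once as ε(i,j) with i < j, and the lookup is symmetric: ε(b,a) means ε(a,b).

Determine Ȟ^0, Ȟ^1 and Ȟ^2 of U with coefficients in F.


nonempty overlaps:
  W12={u,w} W13={s} W23={t}
C dims 3,3; δ0: rk 2, SNF 1^2
degree 0: 3−2−0 = 1 → Ȟ^0 ≅ Z
degree 1: 3−0−2 = 1 → Ȟ^1 ≅ Z
degree 2: 0−0−0 = 0 → Ȟ^2 ≅ 0

Ȟ^0(U;F) ≅ Z, Ȟ^1(U;F) ≅ Z and Ȟ^2(U;F) ≅ 0


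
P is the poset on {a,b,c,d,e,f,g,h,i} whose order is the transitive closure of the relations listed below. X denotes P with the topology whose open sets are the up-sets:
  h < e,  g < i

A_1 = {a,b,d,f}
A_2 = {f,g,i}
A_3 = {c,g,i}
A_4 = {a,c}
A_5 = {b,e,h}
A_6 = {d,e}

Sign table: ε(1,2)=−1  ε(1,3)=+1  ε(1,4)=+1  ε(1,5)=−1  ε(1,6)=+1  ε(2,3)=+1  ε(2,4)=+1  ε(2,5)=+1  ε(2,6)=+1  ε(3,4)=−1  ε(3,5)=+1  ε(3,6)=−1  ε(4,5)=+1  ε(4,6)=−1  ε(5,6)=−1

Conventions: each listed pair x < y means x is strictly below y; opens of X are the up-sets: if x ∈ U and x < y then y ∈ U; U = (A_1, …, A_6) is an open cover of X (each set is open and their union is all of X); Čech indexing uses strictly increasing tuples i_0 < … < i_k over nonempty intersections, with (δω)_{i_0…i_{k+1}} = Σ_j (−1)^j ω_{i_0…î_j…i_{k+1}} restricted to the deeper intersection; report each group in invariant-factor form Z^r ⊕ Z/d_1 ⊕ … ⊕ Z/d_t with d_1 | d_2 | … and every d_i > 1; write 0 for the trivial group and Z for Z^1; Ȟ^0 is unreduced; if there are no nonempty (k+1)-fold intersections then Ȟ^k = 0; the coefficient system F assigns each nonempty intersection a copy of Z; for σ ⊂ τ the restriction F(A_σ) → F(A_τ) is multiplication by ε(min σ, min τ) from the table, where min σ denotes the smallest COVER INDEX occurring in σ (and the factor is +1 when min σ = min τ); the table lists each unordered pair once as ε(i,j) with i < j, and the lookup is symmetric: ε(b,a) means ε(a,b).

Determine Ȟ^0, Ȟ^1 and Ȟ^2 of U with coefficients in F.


nerve of the cover:
  A12={f} A14={a} A15={b} A16={d} A23={g,i} A34={c} A56={e}
C dims 6,7; δ0: rk 5, SNF 1^5
Ȟ^0 = (6 − 5) − 0 = 1, so Ȟ^0 ≅ Z
Ȟ^1 = (7 − 0) − 5 = 2, so Ȟ^1 ≅ Z^2
Ȟ^2 = (0 − 0) − 0 = 0, so Ȟ^2 ≅ 0

Ȟ^0 = Z,  Ȟ^1 = Z^2,  Ȟ^2 = 0


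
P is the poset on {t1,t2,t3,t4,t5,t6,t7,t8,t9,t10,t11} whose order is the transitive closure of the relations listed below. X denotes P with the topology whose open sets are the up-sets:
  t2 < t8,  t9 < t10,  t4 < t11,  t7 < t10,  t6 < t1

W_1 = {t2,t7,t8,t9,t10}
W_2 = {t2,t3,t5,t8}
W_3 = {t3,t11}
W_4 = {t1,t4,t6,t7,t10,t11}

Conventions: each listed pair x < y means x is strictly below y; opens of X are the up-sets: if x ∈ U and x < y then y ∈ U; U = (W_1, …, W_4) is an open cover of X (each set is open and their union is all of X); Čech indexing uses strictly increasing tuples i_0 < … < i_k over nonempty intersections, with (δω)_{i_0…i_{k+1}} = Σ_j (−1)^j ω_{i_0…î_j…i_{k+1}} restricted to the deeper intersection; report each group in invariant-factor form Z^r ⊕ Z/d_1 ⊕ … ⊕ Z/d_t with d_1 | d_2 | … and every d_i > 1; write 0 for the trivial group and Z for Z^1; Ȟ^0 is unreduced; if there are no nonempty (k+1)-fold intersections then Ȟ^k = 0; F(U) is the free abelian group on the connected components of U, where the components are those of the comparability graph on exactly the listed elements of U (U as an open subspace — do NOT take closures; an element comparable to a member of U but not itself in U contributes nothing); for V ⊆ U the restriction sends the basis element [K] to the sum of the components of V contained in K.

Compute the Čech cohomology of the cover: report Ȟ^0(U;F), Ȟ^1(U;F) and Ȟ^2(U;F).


Ȟ^0(U;F) ≅ Z^6, Ȟ^1(U;F) ≅ 0, Ȟ^2(U;F) ≅ 0

nonempty overlaps:
  W12={t2,t8} W14={t7,t10} W23={t3} W34={t11}
components per intersection:
  W1: {t2,t8} {t7,t9,t10}
  W2: {t2,t8} {t3} {t5}
  W3: {t3} {t11}
  W4: {t1,t6} {t4,t11} {t7,t10}
  W12: {t2,t8}
  W14: {t7,t10}
  W23: {t3}
  W34: {t11}
C dims 10,4; δ0: rk 4, SNF 1^4
degree 0: 10−4−0 = 6 → Ȟ^0 ≅ Z^6
degree 1: 4−0−4 = 0 → Ȟ^1 ≅ 0
degree 2: 0−0−0 = 0 → Ȟ^2 ≅ 0


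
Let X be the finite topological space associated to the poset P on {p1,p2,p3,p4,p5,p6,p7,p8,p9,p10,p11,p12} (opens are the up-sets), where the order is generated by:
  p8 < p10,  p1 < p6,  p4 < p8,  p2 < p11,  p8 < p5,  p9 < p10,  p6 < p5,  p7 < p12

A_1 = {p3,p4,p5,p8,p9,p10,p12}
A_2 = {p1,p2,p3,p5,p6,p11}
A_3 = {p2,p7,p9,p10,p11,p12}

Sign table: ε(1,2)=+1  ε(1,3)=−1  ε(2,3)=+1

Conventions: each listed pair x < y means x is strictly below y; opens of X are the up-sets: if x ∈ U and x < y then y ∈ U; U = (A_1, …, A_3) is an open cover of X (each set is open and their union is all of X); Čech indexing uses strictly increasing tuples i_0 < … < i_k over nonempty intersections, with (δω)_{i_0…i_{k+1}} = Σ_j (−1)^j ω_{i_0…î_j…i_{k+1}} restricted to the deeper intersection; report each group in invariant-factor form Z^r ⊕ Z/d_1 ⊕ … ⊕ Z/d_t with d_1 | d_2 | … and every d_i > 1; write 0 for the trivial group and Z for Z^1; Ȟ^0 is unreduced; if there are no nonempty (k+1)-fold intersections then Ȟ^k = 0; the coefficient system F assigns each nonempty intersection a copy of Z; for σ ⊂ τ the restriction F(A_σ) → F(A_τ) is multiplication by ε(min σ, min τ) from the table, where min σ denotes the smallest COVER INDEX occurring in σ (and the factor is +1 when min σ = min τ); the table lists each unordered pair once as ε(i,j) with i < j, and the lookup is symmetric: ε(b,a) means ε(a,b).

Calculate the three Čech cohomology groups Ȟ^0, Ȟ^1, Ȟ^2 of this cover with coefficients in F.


nerve simplices:
  A12={p3,p5} A13={p9,p10,p12} A23={p2,p11}
C dims 3,3; δ0: rk 3, SNF 1^2·2
degree 0: 3−3−0 = 0 → Ȟ^0 ≅ 0
degree 1: 3−0−3 = 0 plus torsion [2] → Ȟ^1 ≅ Z/2
degree 2: 0−0−0 = 0 → Ȟ^2 ≅ 0

Ȟ^0 = 0; Ȟ^1 = Z/2; Ȟ^2 = 0


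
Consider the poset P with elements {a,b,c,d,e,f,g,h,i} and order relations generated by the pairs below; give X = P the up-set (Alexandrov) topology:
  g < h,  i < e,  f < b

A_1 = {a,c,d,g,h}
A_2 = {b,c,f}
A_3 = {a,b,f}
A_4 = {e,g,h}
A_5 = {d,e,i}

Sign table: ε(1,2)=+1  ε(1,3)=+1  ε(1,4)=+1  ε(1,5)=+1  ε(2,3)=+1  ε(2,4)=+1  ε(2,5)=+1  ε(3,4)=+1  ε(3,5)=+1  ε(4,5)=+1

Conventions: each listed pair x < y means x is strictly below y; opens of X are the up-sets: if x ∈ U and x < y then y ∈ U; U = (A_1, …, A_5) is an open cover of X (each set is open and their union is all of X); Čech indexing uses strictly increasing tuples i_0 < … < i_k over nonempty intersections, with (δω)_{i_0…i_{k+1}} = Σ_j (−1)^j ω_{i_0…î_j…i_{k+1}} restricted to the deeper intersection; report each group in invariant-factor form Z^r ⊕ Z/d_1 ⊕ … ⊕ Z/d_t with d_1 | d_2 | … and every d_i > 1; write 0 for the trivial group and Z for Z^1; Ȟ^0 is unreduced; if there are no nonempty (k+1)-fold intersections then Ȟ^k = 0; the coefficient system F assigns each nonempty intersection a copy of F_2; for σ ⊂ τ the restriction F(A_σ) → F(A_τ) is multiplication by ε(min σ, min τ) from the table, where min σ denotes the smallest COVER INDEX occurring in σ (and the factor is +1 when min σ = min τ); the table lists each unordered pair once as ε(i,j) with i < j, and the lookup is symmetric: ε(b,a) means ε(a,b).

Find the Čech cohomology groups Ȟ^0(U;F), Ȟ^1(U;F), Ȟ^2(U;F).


nonempty intersections:
  A12={c} A13={a} A14={g,h} A15={d} A23={b,f} A45={e}
C dims 5,6; δ0: rk_F2 4
Ȟ^0: (5−4)−0=1 ⇒ Z/2
Ȟ^1: (6−0)−4=2 ⇒ Z/2 ⊕ Z/2
Ȟ^2: (0−0)−0=0 ⇒ 0

Ȟ^0 = Z/2,  Ȟ^1 = Z/2 ⊕ Z/2,  Ȟ^2 = 0


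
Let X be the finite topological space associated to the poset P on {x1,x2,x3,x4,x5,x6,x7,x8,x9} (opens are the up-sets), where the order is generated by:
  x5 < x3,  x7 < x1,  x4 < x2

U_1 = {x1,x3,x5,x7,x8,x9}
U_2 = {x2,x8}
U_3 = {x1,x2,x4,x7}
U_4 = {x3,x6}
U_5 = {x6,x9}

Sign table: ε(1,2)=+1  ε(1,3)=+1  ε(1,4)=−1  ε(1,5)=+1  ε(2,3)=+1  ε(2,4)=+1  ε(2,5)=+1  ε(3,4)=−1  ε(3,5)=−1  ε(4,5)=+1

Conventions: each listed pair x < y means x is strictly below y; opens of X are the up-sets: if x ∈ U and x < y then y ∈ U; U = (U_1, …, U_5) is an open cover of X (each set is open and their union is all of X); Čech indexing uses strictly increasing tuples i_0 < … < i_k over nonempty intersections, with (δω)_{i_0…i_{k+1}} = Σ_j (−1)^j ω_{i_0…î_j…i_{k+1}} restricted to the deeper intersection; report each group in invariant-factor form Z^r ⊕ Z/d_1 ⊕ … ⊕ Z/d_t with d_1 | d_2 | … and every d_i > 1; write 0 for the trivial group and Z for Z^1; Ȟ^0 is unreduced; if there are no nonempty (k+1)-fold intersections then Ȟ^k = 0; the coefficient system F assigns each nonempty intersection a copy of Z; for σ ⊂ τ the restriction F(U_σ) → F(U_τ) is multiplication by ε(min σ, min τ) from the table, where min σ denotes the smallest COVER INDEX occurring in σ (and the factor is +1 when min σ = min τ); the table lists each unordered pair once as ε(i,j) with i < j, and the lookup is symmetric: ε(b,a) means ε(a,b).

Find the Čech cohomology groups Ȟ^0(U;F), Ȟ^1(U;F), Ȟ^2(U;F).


Ȟ^0 ≅ 0; Ȟ^1 ≅ Z ⊕ Z/2; Ȟ^2 ≅ 0

nerve simplices:
  U12={x8} U13={x1,x7} U14={x3} U15={x9} U23={x2} U45={x6}
C dims 5,6; δ0: rk 5, SNF 1^4·2
degree 0: 5−5−0 = 0 → Ȟ^0 ≅ 0
degree 1: 6−0−5 = 1 plus torsion [2] → Ȟ^1 ≅ Z ⊕ Z/2
degree 2: 0−0−0 = 0 → Ȟ^2 ≅ 0


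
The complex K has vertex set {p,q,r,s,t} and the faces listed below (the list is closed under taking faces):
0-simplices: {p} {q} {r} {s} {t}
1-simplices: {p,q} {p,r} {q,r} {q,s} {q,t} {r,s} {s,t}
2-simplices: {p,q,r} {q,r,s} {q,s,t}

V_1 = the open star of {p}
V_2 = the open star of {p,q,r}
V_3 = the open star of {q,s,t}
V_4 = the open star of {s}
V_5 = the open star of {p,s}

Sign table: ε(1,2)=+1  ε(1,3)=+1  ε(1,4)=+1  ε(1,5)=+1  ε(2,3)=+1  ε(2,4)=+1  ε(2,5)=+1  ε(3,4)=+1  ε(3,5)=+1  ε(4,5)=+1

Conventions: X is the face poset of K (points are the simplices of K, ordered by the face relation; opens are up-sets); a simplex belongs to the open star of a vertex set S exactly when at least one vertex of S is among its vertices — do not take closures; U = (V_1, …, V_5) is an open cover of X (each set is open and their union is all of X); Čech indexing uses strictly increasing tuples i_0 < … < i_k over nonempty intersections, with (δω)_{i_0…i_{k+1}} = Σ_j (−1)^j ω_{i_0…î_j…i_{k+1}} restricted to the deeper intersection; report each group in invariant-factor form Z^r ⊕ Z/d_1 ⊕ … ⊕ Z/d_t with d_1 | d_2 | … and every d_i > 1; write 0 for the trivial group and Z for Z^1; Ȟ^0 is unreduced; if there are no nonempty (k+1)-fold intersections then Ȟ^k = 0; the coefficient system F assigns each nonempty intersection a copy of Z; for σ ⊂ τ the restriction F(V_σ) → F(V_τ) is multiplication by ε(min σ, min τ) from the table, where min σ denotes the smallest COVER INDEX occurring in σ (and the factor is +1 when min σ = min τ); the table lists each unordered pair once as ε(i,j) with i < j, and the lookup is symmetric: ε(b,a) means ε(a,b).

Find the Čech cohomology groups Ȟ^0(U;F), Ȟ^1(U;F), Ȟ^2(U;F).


Ȟ^0(U;F) ≅ Z, Ȟ^1(U;F) ≅ 0 and Ȟ^2(U;F) ≅ 0

cover nerve:
  V1={{p},{p,q},{p,r},{p,q,r}} V2={{p},{q},{r},{p,q},{p,r},{q,r},{q,s},{q,t},{r,s},{p,q,r},{q,r,s},{q,s,t}} V3={{q},{s},{t},{p,q},{q,r},{q,s},{q,t},{r,s},{s,t},{p,q,r},{q,r,s},{q,s,t}} V4={{s},{q,s},{r,s},{s,t},{q,r,s},{q,s,t}} V5={{p},{s},{p,q},{p,r},{q,s},{r,s},{s,t},{p,q,r},{q,r,s},{q,s,t}}
  V12={{p},{p,q},{p,r},{p,q,r}} V13={{p,q},{p,q,r}} V15={{p},{p,q},{p,r},{p,q,r}} V23={{q},{p,q},{q,r},{q,s},{q,t},{r,s},{p,q,r},{q,r,s},{q,s,t}} V24={{q,s},{r,s},{q,r,s},{q,s,t}} V25={{p},{p,q},{p,r},{q,s},{r,s},{p,q,r},{q,r,s},{q,s,t}} V34={{s},{q,s},{r,s},{s,t},{q,r,s},{q,s,t}} V35={{s},{p,q},{q,s},{r,s},{s,t},{p,q,r},{q,r,s},{q,s,t}} V45={{s},{q,s},{r,s},{s,t},{q,r,s},{q,s,t}}
  V123={{p,q},{p,q,r}} V125={{p},{p,q},{p,r},{p,q,r}} V135={{p,q},{p,q,r}} V234={{q,s},{r,s},{q,r,s},{q,s,t}} V235={{p,q},{q,s},{r,s},{p,q,r},{q,r,s},{q,s,t}} V245={{q,s},{r,s},{q,r,s},{q,s,t}} V345={{s},{q,s},{r,s},{s,t},{q,r,s},{q,s,t}}
  V1235={{p,q},{p,q,r}} V2345={{q,s},{r,s},{q,r,s},{q,s,t}}
C dims 5,9,7,2; δ0: rk 4, SNF 1^4; δ1: rk 5, SNF 1^5; δ2: rk 2, SNF 1^2
Ȟ^0: (5−4)−0=1 ⇒ Z
Ȟ^1: (9−5)−4=0 ⇒ 0
Ȟ^2: (7−2)−5=0 ⇒ 0


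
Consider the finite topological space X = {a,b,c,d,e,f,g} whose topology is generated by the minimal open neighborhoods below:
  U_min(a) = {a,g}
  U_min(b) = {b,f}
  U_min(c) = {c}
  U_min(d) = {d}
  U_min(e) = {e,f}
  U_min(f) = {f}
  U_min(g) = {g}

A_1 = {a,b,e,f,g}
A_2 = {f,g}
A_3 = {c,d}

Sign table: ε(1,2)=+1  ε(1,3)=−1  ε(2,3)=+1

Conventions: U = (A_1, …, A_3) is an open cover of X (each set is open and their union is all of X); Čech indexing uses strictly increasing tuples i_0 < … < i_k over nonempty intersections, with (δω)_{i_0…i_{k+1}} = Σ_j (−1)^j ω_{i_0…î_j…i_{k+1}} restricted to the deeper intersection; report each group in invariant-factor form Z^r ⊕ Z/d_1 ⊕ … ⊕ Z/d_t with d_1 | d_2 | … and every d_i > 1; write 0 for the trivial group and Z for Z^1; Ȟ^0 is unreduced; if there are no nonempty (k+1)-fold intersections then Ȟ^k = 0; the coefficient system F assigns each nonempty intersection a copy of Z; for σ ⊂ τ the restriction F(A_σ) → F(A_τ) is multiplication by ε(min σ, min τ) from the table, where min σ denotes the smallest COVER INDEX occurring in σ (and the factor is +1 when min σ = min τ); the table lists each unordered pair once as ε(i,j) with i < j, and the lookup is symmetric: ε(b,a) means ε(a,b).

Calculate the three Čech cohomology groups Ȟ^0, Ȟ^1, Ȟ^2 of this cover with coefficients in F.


cover nerve:
  A12={f,g}
C dims 3,1; δ0: rk 1, SNF 1^1
Ȟ^0: (3−1)−0=2 ⇒ Z^2
Ȟ^1: (1−0)−1=0 ⇒ 0
Ȟ^2: (0−0)−0=0 ⇒ 0

Ȟ^0(U;F) ≅ Z^2; Ȟ^1(U;F) ≅ 0; Ȟ^2(U;F) ≅ 0


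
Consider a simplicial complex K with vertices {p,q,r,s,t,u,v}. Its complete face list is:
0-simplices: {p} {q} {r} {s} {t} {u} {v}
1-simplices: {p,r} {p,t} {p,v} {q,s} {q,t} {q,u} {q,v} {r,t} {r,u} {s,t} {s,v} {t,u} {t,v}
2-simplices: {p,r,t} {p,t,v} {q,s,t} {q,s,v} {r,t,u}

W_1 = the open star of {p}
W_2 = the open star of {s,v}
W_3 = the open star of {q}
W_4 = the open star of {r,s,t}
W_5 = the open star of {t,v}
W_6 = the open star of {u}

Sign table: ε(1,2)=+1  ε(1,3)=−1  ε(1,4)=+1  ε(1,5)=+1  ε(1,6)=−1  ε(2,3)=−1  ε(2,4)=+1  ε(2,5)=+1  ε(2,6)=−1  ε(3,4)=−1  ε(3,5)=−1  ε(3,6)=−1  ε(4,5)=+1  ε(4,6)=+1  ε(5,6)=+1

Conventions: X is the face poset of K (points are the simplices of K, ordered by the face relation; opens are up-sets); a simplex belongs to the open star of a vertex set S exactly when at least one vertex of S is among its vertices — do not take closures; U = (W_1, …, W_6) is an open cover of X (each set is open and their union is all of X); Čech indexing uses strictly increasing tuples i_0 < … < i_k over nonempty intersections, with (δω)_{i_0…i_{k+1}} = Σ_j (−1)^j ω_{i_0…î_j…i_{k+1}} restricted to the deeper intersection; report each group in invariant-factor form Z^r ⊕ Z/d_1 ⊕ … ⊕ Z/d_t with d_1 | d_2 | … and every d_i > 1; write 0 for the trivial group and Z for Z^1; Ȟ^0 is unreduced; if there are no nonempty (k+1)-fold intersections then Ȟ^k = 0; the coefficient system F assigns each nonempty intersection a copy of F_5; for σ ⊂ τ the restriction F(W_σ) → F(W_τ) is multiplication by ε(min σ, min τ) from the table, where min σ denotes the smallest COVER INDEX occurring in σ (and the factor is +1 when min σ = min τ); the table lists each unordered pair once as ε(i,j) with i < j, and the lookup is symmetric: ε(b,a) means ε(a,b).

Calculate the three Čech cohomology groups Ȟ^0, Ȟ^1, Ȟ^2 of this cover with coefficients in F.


Ȟ^0 ≅ Z/5, Ȟ^1 ≅ Z/5, Ȟ^2 ≅ 0

intersection data:
  W1={{p},{p,r},{p,t},{p,v},{p,r,t},{p,t,v}} W2={{s},{v},{p,v},{q,s},{q,v},{s,t},{s,v},{t,v},{p,t,v},{q,s,t},{q,s,v}} W3={{q},{q,s},{q,t},{q,u},{q,v},{q,s,t},{q,s,v}} W4={{r},{s},{t},{p,r},{p,t},{q,s},{q,t},{r,t},{r,u},{s,t},{s,v},{t,u},{t,v},{p,r,t},{p,t,v},{q,s,t},{q,s,v},{r,t,u}} W5={{t},{v},{p,t},{p,v},{q,t},{q,v},{r,t},{s,t},{s,v},{t,u},{t,v},{p,r,t},{p,t,v},{q,s,t},{q,s,v},{r,t,u}} W6={{u},{q,u},{r,u},{t,u},{r,t,u}}
  W12={{p,v},{p,t,v}} W14={{p,r},{p,t},{p,r,t},{p,t,v}} W15={{p,t},{p,v},{p,r,t},{p,t,v}} W23={{q,s},{q,v},{q,s,t},{q,s,v}} W24={{s},{q,s},{s,t},{s,v},{t,v},{p,t,v},{q,s,t},{q,s,v}} W25={{v},{p,v},{q,v},{s,t},{s,v},{t,v},{p,t,v},{q,s,t},{q,s,v}} W34={{q,s},{q,t},{q,s,t},{q,s,v}} W35={{q,t},{q,v},{q,s,t},{q,s,v}} W36={{q,u}} W45={{t},{p,t},{q,t},{r,t},{s,t},{s,v},{t,u},{t,v},{p,r,t},{p,t,v},{q,s,t},{q,s,v},{r,t,u}} W46={{r,u},{t,u},{r,t,u}} W56={{t,u},{r,t,u}}
  W124={{p,t,v}} W125={{p,v},{p,t,v}} W145={{p,t},{p,r,t},{p,t,v}} W234={{q,s},{q,s,t},{q,s,v}} W235={{q,v},{q,s,t},{q,s,v}} W245={{s,t},{s,v},{t,v},{p,t,v},{q,s,t},{q,s,v}} W345={{q,t},{q,s,t},{q,s,v}} W456={{t,u},{r,t,u}}
  W1245={{p,t,v}} W2345={{q,s,t},{q,s,v}}
C dims 6,12,8,2; δ0: rk_F5 5; δ1: rk_F5 6; δ2: rk_F5 2
Ȟ^0 = (6 − 5) − 0 = 1, so Ȟ^0 ≅ Z/5
Ȟ^1 = (12 − 6) − 5 = 1, so Ȟ^1 ≅ Z/5
Ȟ^2 = (8 − 2) − 6 = 0, so Ȟ^2 ≅ 0


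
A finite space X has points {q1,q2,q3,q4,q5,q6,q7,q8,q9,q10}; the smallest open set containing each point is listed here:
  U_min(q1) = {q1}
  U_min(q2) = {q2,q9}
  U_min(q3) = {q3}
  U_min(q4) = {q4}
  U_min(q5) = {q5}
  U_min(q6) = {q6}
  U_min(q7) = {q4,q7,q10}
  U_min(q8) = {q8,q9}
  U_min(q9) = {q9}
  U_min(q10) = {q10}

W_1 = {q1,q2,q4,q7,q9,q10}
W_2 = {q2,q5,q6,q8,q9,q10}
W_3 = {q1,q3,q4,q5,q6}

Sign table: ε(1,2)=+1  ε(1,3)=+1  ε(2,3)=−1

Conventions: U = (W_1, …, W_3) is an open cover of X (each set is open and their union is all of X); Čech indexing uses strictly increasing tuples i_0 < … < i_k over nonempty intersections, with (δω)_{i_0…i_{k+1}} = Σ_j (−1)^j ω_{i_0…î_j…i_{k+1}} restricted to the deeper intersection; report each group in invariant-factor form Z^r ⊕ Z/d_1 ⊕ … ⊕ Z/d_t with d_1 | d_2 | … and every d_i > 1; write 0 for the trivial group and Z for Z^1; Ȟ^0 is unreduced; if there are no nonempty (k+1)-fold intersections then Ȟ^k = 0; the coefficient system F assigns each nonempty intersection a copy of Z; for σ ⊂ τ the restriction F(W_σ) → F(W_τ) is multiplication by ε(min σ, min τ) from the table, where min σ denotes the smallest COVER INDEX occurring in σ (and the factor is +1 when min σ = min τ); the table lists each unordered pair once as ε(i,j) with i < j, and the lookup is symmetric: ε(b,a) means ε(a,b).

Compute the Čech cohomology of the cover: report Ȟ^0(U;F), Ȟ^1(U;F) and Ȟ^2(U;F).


Ȟ^0 = 0,  Ȟ^1 = Z/2,  Ȟ^2 = 0

intersection data:
  W12={q2,q9,q10} W13={q1,q4} W23={q5,q6}
C dims 3,3; δ0: rk 3, SNF 1^2·2
Ȟ^0 = (3 − 3) − 0 = 0, so Ȟ^0 ≅ 0
Ȟ^1 = (3 − 0) − 3 = 0 plus torsion [2], so Ȟ^1 ≅ Z/2
Ȟ^2 = (0 − 0) − 0 = 0, so Ȟ^2 ≅ 0


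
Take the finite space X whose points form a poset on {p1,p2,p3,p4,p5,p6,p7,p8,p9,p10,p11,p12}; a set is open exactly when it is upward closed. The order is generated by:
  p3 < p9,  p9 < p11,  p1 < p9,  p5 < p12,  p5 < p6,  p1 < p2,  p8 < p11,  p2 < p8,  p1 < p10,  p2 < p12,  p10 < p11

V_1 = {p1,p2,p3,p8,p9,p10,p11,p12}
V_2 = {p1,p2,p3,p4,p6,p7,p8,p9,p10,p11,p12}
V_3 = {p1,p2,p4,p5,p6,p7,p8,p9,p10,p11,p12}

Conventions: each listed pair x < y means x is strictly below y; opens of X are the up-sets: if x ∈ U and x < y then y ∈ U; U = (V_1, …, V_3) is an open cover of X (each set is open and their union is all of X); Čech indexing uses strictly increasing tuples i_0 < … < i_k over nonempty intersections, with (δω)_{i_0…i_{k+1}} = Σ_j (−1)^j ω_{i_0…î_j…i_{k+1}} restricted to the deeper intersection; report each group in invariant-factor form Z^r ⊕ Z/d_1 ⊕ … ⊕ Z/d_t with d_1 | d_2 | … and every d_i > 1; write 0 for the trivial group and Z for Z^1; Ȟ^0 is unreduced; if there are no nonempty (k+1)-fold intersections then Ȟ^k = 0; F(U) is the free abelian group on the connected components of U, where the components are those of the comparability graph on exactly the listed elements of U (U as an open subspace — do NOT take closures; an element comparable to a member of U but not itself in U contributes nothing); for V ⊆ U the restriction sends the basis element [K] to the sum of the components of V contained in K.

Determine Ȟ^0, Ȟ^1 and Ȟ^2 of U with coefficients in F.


Ȟ^0(U;F) ≅ Z^3,  Ȟ^1(U;F) ≅ 0,  Ȟ^2(U;F) ≅ 0

nonempty overlaps:
  V12={p1,p2,p3,p8,p9,p10,p11,p12} V13={p1,p2,p8,p9,p10,p11,p12} V23={p1,p2,p4,p6,p7,p8,p9,p10,p11,p12}
  V123={p1,p2,p8,p9,p10,p11,p12}
components per intersection:
  V1: {p1,p2,p3,p8,p9,p10,p11,p12}
  V2: {p1,p2,p3,p8,p9,p10,p11,p12} {p4} {p6} {p7}
  V3: {p1,p2,p5,p6,p8,p9,p10,p11,p12} {p4} {p7}
  V12: {p1,p2,p3,p8,p9,p10,p11,p12}
  V13: {p1,p2,p8,p9,p10,p11,p12}
  V23: {p1,p2,p8,p9,p10,p11,p12} {p4} {p6} {p7}
  V123: {p1,p2,p8,p9,p10,p11,p12}
C dims 8,6,1; δ0: rk 5, SNF 1^5; δ1: rk 1, SNF 1^1
degree 0: 8−5−0 = 3 → Ȟ^0 ≅ Z^3
degree 1: 6−1−5 = 0 → Ȟ^1 ≅ 0
degree 2: 1−0−1 = 0 → Ȟ^2 ≅ 0


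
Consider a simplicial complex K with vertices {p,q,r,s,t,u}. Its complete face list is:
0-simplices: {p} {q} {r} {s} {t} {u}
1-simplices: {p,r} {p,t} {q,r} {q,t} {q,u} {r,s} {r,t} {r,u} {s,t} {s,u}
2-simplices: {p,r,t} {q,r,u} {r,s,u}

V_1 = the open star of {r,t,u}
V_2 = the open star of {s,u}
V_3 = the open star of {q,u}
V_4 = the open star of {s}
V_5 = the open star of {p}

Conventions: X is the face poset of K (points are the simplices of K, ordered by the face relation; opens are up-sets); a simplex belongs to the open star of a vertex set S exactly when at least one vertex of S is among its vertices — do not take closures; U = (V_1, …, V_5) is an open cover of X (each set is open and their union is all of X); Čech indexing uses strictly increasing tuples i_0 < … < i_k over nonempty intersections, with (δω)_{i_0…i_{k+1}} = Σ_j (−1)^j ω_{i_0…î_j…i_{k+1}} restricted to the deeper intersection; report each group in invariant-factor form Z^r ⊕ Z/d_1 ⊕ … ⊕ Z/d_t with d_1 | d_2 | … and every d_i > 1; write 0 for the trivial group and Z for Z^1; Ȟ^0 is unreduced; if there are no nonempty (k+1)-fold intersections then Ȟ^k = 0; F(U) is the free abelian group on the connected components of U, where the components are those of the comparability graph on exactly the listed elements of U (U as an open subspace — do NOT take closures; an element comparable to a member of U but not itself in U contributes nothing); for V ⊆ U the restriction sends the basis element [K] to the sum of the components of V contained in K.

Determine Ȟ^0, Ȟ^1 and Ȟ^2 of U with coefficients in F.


Ȟ^0 ≅ Z, Ȟ^1 ≅ Z^2 and Ȟ^2 ≅ 0

cover nerve:
  V1={{r},{t},{u},{p,r},{p,t},{q,r},{q,t},{q,u},{r,s},{r,t},{r,u},{s,t},{s,u},{p,r,t},{q,r,u},{r,s,u}} V2={{s},{u},{q,u},{r,s},{r,u},{s,t},{s,u},{q,r,u},{r,s,u}} V3={{q},{u},{q,r},{q,t},{q,u},{r,u},{s,u},{q,r,u},{r,s,u}} V4={{s},{r,s},{s,t},{s,u},{r,s,u}} V5={{p},{p,r},{p,t},{p,r,t}}
  V12={{u},{q,u},{r,s},{r,u},{s,t},{s,u},{q,r,u},{r,s,u}} V13={{u},{q,r},{q,t},{q,u},{r,u},{s,u},{q,r,u},{r,s,u}} V14={{r,s},{s,t},{s,u},{r,s,u}} V15={{p,r},{p,t},{p,r,t}} V23={{u},{q,u},{r,u},{s,u},{q,r,u},{r,s,u}} V24={{s},{r,s},{s,t},{s,u},{r,s,u}} V34={{s,u},{r,s,u}}
  V123={{u},{q,u},{r,u},{s,u},{q,r,u},{r,s,u}} V124={{r,s},{s,t},{s,u},{r,s,u}} V134={{s,u},{r,s,u}} V234={{s,u},{r,s,u}}
  V1234={{s,u},{r,s,u}}
components per intersection:
  V1: {{r},{t},{u},{p,r},{p,t},{q,r},{q,t},{q,u},{r,s},{r,t},{r,u},{s,t},{s,u},{p,r,t},{q,r,u},{r,s,u}}
  V2: {{s},{u},{q,u},{r,s},{r,u},{s,t},{s,u},{q,r,u},{r,s,u}}
  V3: {{q},{u},{q,r},{q,t},{q,u},{r,u},{s,u},{q,r,u},{r,s,u}}
  V4: {{s},{r,s},{s,t},{s,u},{r,s,u}}
  V5: {{p},{p,r},{p,t},{p,r,t}}
  V12: {{u},{q,u},{r,s},{r,u},{s,u},{q,r,u},{r,s,u}} {{s,t}}
  V13: {{u},{q,r},{q,u},{r,u},{s,u},{q,r,u},{r,s,u}} {{q,t}}
  V14: {{r,s},{s,u},{r,s,u}} {{s,t}}
  V15: {{p,r},{p,t},{p,r,t}}
  V23: {{u},{q,u},{r,u},{s,u},{q,r,u},{r,s,u}}
  V24: {{s},{r,s},{s,t},{s,u},{r,s,u}}
  V34: {{s,u},{r,s,u}}
  V123: {{u},{q,u},{r,u},{s,u},{q,r,u},{r,s,u}}
  V124: {{r,s},{s,u},{r,s,u}} {{s,t}}
  V134: {{s,u},{r,s,u}}
  V234: {{s,u},{r,s,u}}
  V1234: {{s,u},{r,s,u}}
C dims 5,10,5,1; δ0: rk 4, SNF 1^4; δ1: rk 4, SNF 1^4; δ2: rk 1, SNF 1^1
Ȟ^0: (5−4)−0=1 ⇒ Z
Ȟ^1: (10−4)−4=2 ⇒ Z^2
Ȟ^2: (5−1)−4=0 ⇒ 0


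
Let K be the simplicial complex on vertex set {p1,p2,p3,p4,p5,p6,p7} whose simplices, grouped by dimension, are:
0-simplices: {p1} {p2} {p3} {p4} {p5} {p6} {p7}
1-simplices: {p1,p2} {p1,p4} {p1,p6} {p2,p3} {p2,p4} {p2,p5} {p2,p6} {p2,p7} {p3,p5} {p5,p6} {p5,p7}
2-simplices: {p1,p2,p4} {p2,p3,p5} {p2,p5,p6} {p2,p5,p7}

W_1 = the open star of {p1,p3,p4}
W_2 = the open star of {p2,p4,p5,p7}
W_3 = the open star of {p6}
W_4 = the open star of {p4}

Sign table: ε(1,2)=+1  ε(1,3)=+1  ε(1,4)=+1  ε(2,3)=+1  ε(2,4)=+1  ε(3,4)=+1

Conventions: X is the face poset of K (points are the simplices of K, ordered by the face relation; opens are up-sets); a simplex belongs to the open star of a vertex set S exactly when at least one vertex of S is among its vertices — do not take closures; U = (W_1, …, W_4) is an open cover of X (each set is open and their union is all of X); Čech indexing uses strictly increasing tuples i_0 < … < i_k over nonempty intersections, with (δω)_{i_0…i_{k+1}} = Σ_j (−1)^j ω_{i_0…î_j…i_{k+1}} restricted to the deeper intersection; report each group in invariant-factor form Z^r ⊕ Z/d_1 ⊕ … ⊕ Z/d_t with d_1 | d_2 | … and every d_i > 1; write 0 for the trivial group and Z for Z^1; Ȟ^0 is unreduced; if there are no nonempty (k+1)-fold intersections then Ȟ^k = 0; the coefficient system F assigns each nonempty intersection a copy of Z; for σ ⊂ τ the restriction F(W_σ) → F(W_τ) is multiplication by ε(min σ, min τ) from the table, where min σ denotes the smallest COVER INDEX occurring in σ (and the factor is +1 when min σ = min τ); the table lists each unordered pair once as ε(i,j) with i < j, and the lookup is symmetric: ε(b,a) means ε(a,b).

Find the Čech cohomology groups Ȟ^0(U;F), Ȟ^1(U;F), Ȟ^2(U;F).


nerve of the cover:
  W1={{p1},{p3},{p4},{p1,p2},{p1,p4},{p1,p6},{p2,p3},{p2,p4},{p3,p5},{p1,p2,p4},{p2,p3,p5}} W2={{p2},{p4},{p5},{p7},{p1,p2},{p1,p4},{p2,p3},{p2,p4},{p2,p5},{p2,p6},{p2,p7},{p3,p5},{p5,p6},{p5,p7},{p1,p2,p4},{p2,p3,p5},{p2,p5,p6},{p2,p5,p7}} W3={{p6},{p1,p6},{p2,p6},{p5,p6},{p2,p5,p6}} W4={{p4},{p1,p4},{p2,p4},{p1,p2,p4}}
  W12={{p4},{p1,p2},{p1,p4},{p2,p3},{p2,p4},{p3,p5},{p1,p2,p4},{p2,p3,p5}} W13={{p1,p6}} W14={{p4},{p1,p4},{p2,p4},{p1,p2,p4}} W23={{p2,p6},{p5,p6},{p2,p5,p6}} W24={{p4},{p1,p4},{p2,p4},{p1,p2,p4}}
  W124={{p4},{p1,p4},{p2,p4},{p1,p2,p4}}
C dims 4,5,1; δ0: rk 3, SNF 1^3; δ1: rk 1, SNF 1^1
Ȟ^0 = (4 − 3) − 0 = 1, so Ȟ^0 ≅ Z
Ȟ^1 = (5 − 1) − 3 = 1, so Ȟ^1 ≅ Z
Ȟ^2 = (1 − 0) − 1 = 0, so Ȟ^2 ≅ 0

Ȟ^0 ≅ Z,  Ȟ^1 ≅ Z,  Ȟ^2 ≅ 0


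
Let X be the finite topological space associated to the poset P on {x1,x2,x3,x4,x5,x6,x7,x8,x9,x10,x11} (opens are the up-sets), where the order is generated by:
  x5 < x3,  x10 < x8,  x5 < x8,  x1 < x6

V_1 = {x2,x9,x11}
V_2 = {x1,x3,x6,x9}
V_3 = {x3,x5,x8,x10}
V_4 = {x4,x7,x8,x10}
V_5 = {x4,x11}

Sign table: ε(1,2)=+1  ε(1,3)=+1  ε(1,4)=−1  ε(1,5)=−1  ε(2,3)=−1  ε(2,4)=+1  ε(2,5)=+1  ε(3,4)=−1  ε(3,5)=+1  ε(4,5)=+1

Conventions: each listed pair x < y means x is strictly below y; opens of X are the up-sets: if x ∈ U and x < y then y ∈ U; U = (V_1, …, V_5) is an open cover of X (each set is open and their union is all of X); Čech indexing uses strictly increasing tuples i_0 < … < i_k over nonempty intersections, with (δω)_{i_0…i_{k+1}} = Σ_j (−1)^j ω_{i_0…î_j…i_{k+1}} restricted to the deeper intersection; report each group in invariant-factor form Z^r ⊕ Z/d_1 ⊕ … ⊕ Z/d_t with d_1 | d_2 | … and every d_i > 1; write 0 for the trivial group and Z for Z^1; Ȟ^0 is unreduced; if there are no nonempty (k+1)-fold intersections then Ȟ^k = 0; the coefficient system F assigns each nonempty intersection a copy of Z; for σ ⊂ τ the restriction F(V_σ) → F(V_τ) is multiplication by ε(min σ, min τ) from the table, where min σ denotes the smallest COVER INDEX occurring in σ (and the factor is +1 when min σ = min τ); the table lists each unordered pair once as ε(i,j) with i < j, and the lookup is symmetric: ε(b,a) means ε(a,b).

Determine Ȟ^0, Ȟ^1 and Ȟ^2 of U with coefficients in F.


Ȟ^0 ≅ 0, Ȟ^1 ≅ Z/2 and Ȟ^2 ≅ 0

intersection data:
  V12={x9} V15={x11} V23={x3} V34={x8,x10} V45={x4}
C dims 5,5; δ0: rk 5, SNF 1^4·2
Ȟ^0 = (5 − 5) − 0 = 0, so Ȟ^0 ≅ 0
Ȟ^1 = (5 − 0) − 5 = 0 plus torsion [2], so Ȟ^1 ≅ Z/2
Ȟ^2 = (0 − 0) − 0 = 0, so Ȟ^2 ≅ 0


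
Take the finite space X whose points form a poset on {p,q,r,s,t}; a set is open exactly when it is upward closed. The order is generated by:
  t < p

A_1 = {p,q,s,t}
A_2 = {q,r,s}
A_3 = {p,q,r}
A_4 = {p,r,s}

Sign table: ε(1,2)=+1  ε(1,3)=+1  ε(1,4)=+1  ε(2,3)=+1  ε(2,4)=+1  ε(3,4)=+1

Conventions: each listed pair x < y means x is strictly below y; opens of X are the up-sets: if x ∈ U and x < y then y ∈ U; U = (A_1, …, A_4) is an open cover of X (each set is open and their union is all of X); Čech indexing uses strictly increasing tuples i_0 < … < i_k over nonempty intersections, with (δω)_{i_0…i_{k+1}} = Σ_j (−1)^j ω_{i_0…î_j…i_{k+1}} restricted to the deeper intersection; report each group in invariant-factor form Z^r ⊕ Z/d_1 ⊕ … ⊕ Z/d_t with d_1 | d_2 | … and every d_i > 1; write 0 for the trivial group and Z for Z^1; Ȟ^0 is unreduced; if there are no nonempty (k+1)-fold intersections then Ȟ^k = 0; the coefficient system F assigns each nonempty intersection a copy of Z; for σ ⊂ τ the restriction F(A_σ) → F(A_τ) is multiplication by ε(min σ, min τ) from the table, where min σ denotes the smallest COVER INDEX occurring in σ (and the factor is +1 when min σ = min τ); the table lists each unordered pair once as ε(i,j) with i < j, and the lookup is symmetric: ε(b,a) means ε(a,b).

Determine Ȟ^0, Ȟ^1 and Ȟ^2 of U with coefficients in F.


Ȟ^0 ≅ Z, Ȟ^1 ≅ 0, Ȟ^2 ≅ Z

nerve of the cover:
  A12={q,s} A13={p,q} A14={p,s} A23={q,r} A24={r,s} A34={p,r}
  A123={q} A124={s} A134={p} A234={r}
C dims 4,6,4; δ0: rk 3, SNF 1^3; δ1: rk 3, SNF 1^3
Ȟ^0 = (4 − 3) − 0 = 1, so Ȟ^0 ≅ Z
Ȟ^1 = (6 − 3) − 3 = 0, so Ȟ^1 ≅ 0
Ȟ^2 = (4 − 0) − 3 = 1, so Ȟ^2 ≅ Z


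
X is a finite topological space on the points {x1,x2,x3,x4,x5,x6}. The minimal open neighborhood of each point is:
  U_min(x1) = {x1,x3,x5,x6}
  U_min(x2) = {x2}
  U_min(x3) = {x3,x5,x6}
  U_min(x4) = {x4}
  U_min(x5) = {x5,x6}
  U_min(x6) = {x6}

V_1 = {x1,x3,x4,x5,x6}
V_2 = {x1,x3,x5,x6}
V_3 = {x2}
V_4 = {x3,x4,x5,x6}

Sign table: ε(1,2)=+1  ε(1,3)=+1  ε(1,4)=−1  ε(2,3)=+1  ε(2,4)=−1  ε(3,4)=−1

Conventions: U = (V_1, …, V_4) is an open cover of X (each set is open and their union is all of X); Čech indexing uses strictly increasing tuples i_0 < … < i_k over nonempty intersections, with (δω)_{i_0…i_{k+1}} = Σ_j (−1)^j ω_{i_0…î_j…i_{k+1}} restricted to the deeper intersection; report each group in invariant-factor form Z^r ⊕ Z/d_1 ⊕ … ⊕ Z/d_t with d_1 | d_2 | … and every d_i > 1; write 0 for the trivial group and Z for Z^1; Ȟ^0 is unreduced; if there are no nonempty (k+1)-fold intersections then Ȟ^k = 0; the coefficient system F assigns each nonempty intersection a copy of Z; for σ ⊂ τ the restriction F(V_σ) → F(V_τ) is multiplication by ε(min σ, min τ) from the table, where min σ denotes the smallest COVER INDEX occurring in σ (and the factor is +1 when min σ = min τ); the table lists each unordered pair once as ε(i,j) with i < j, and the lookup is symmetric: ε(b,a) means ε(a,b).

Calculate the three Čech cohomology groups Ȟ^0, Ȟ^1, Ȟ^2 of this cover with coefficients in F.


Ȟ^0(U;F) ≅ Z^2, Ȟ^1(U;F) ≅ 0 and Ȟ^2(U;F) ≅ 0

cover nerve:
  V12={x1,x3,x5,x6} V14={x3,x4,x5,x6} V24={x3,x5,x6}
  V124={x3,x5,x6}
C dims 4,3,1; δ0: rk 2, SNF 1^2; δ1: rk 1, SNF 1^1
Ȟ^0: (4−2)−0=2 ⇒ Z^2
Ȟ^1: (3−1)−2=0 ⇒ 0
Ȟ^2: (1−0)−1=0 ⇒ 0


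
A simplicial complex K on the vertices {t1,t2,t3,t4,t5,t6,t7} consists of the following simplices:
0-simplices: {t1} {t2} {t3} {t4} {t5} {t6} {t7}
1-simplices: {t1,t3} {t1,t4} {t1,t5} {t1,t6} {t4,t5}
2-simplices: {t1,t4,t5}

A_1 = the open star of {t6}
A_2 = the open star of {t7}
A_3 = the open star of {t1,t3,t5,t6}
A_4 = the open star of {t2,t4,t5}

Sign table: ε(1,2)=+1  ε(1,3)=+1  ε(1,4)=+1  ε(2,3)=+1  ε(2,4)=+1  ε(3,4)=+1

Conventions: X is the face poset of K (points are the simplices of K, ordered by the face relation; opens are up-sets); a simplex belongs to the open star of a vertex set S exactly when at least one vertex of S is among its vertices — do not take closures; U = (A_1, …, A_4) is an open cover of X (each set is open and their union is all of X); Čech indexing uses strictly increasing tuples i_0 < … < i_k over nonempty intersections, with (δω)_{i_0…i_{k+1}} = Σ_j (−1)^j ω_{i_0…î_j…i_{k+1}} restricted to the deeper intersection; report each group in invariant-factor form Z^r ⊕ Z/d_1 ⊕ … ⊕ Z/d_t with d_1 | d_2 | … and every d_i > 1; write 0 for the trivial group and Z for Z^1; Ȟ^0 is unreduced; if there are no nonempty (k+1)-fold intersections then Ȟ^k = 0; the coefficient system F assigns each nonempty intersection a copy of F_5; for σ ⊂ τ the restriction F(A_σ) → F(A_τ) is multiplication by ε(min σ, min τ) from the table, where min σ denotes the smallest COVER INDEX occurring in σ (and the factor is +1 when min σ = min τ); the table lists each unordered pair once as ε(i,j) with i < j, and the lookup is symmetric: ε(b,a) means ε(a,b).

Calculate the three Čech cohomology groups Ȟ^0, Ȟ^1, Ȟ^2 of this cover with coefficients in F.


Ȟ^0 ≅ Z/5 ⊕ Z/5; Ȟ^1 ≅ 0; Ȟ^2 ≅ 0

nerve simplices:
  A1={{t6},{t1,t6}} A2={{t7}} A3={{t1},{t3},{t5},{t6},{t1,t3},{t1,t4},{t1,t5},{t1,t6},{t4,t5},{t1,t4,t5}} A4={{t2},{t4},{t5},{t1,t4},{t1,t5},{t4,t5},{t1,t4,t5}}
  A13={{t6},{t1,t6}} A34={{t5},{t1,t4},{t1,t5},{t4,t5},{t1,t4,t5}}
C dims 4,2; δ0: rk_F5 2
degree 0: 4−2−0 = 2 → Ȟ^0 ≅ Z/5 ⊕ Z/5
degree 1: 2−0−2 = 0 → Ȟ^1 ≅ 0
degree 2: 0−0−0 = 0 → Ȟ^2 ≅ 0


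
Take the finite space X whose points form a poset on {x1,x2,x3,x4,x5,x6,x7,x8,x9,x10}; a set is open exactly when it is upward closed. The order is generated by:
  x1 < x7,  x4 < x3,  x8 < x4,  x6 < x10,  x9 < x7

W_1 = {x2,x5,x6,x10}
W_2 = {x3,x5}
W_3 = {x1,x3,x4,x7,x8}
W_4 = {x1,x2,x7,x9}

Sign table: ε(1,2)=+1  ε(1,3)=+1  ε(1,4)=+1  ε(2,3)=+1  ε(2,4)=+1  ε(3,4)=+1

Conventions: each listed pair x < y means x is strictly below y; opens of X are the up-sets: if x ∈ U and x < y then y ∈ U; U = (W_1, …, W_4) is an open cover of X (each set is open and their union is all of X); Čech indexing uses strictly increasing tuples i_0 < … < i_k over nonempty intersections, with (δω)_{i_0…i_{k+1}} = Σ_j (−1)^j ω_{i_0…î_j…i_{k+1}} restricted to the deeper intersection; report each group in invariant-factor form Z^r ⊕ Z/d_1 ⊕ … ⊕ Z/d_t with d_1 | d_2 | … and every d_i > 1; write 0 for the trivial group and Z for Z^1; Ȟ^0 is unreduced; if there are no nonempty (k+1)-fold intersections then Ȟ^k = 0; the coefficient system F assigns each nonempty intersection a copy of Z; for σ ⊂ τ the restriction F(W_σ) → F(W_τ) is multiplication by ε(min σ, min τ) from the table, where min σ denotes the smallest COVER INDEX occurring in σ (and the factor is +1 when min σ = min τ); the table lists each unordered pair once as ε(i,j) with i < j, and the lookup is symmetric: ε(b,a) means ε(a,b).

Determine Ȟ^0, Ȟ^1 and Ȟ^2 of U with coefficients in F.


nerve simplices:
  W12={x5} W14={x2} W23={x3} W34={x1,x7}
C dims 4,4; δ0: rk 3, SNF 1^3
degree 0: 4−3−0 = 1 → Ȟ^0 ≅ Z
degree 1: 4−0−3 = 1 → Ȟ^1 ≅ Z
degree 2: 0−0−0 = 0 → Ȟ^2 ≅ 0

Ȟ^0 = Z, Ȟ^1 = Z, Ȟ^2 = 0
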